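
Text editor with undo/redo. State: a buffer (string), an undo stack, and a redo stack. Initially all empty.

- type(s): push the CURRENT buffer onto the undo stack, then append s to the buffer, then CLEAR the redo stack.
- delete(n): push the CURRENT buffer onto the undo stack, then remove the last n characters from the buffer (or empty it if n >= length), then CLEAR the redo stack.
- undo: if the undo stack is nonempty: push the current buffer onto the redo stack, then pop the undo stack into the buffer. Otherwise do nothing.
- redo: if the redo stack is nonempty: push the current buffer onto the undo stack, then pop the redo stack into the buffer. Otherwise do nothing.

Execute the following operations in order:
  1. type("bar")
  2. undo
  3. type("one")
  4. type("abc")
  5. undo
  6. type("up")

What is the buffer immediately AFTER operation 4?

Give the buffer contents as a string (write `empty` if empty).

Answer: oneabc

Derivation:
After op 1 (type): buf='bar' undo_depth=1 redo_depth=0
After op 2 (undo): buf='(empty)' undo_depth=0 redo_depth=1
After op 3 (type): buf='one' undo_depth=1 redo_depth=0
After op 4 (type): buf='oneabc' undo_depth=2 redo_depth=0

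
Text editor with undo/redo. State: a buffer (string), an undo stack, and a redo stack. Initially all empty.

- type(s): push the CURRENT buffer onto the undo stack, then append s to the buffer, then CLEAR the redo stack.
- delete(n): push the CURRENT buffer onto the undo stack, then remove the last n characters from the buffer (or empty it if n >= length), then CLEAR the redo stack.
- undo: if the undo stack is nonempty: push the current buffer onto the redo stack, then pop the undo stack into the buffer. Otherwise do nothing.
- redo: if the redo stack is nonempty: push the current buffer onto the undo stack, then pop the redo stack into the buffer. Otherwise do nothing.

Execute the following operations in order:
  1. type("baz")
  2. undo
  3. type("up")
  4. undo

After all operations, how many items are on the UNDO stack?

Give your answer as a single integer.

After op 1 (type): buf='baz' undo_depth=1 redo_depth=0
After op 2 (undo): buf='(empty)' undo_depth=0 redo_depth=1
After op 3 (type): buf='up' undo_depth=1 redo_depth=0
After op 4 (undo): buf='(empty)' undo_depth=0 redo_depth=1

Answer: 0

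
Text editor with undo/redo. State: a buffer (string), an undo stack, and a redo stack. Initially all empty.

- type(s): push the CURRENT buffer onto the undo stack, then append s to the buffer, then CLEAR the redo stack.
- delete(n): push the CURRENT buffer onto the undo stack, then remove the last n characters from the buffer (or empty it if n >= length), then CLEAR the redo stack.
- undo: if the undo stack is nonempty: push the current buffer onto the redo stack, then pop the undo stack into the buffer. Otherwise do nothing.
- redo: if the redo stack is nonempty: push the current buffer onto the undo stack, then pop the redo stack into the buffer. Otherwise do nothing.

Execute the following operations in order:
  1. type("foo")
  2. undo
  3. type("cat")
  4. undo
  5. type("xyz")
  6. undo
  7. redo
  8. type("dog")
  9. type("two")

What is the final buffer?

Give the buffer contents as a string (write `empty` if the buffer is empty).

After op 1 (type): buf='foo' undo_depth=1 redo_depth=0
After op 2 (undo): buf='(empty)' undo_depth=0 redo_depth=1
After op 3 (type): buf='cat' undo_depth=1 redo_depth=0
After op 4 (undo): buf='(empty)' undo_depth=0 redo_depth=1
After op 5 (type): buf='xyz' undo_depth=1 redo_depth=0
After op 6 (undo): buf='(empty)' undo_depth=0 redo_depth=1
After op 7 (redo): buf='xyz' undo_depth=1 redo_depth=0
After op 8 (type): buf='xyzdog' undo_depth=2 redo_depth=0
After op 9 (type): buf='xyzdogtwo' undo_depth=3 redo_depth=0

Answer: xyzdogtwo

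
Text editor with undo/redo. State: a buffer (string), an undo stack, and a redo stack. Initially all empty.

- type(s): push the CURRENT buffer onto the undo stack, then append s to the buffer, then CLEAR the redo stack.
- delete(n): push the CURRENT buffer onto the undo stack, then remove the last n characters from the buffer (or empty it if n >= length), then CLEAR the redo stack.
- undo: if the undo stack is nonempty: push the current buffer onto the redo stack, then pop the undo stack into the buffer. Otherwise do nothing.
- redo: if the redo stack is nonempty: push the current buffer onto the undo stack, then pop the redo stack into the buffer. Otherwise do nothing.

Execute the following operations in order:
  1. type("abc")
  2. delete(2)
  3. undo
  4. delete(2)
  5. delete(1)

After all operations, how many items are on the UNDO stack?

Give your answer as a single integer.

After op 1 (type): buf='abc' undo_depth=1 redo_depth=0
After op 2 (delete): buf='a' undo_depth=2 redo_depth=0
After op 3 (undo): buf='abc' undo_depth=1 redo_depth=1
After op 4 (delete): buf='a' undo_depth=2 redo_depth=0
After op 5 (delete): buf='(empty)' undo_depth=3 redo_depth=0

Answer: 3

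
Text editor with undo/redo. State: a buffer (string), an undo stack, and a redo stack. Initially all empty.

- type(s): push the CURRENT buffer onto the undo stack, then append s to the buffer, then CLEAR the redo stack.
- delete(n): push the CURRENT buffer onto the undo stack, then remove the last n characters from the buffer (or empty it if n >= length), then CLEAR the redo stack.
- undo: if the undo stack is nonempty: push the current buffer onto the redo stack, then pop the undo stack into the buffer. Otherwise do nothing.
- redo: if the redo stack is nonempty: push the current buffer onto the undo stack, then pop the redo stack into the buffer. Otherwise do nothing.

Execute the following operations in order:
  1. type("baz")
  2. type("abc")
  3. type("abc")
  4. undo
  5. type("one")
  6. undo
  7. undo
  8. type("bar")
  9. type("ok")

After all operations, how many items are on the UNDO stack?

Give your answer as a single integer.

After op 1 (type): buf='baz' undo_depth=1 redo_depth=0
After op 2 (type): buf='bazabc' undo_depth=2 redo_depth=0
After op 3 (type): buf='bazabcabc' undo_depth=3 redo_depth=0
After op 4 (undo): buf='bazabc' undo_depth=2 redo_depth=1
After op 5 (type): buf='bazabcone' undo_depth=3 redo_depth=0
After op 6 (undo): buf='bazabc' undo_depth=2 redo_depth=1
After op 7 (undo): buf='baz' undo_depth=1 redo_depth=2
After op 8 (type): buf='bazbar' undo_depth=2 redo_depth=0
After op 9 (type): buf='bazbarok' undo_depth=3 redo_depth=0

Answer: 3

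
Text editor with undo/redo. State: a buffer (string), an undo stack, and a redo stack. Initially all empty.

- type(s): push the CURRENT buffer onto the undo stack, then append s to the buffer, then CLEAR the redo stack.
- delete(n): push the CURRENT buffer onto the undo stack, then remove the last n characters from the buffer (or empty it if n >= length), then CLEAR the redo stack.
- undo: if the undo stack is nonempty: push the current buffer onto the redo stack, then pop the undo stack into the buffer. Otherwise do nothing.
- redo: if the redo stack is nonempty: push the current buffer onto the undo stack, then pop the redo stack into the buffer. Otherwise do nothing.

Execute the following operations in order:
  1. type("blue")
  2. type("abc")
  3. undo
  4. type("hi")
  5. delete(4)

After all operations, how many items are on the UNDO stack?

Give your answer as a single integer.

Answer: 3

Derivation:
After op 1 (type): buf='blue' undo_depth=1 redo_depth=0
After op 2 (type): buf='blueabc' undo_depth=2 redo_depth=0
After op 3 (undo): buf='blue' undo_depth=1 redo_depth=1
After op 4 (type): buf='bluehi' undo_depth=2 redo_depth=0
After op 5 (delete): buf='bl' undo_depth=3 redo_depth=0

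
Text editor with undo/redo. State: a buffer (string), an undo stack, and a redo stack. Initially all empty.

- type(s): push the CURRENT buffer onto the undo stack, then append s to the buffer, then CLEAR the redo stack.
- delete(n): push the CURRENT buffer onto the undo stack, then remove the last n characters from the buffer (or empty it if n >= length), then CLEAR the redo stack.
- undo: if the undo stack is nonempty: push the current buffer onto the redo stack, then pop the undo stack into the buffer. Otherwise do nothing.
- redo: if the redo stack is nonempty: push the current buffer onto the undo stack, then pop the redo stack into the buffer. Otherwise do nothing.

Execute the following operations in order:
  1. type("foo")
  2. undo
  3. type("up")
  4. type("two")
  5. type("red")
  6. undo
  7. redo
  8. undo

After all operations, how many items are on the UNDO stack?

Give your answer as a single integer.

After op 1 (type): buf='foo' undo_depth=1 redo_depth=0
After op 2 (undo): buf='(empty)' undo_depth=0 redo_depth=1
After op 3 (type): buf='up' undo_depth=1 redo_depth=0
After op 4 (type): buf='uptwo' undo_depth=2 redo_depth=0
After op 5 (type): buf='uptwored' undo_depth=3 redo_depth=0
After op 6 (undo): buf='uptwo' undo_depth=2 redo_depth=1
After op 7 (redo): buf='uptwored' undo_depth=3 redo_depth=0
After op 8 (undo): buf='uptwo' undo_depth=2 redo_depth=1

Answer: 2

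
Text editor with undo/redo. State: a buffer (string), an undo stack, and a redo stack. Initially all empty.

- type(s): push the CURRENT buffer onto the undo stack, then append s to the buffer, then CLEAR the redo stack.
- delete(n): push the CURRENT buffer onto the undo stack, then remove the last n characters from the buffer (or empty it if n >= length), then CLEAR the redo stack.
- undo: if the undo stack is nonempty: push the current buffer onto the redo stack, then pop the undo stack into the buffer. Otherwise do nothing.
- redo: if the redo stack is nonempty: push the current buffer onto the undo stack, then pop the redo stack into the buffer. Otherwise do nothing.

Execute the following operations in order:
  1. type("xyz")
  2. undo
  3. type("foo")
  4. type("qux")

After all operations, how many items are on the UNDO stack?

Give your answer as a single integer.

Answer: 2

Derivation:
After op 1 (type): buf='xyz' undo_depth=1 redo_depth=0
After op 2 (undo): buf='(empty)' undo_depth=0 redo_depth=1
After op 3 (type): buf='foo' undo_depth=1 redo_depth=0
After op 4 (type): buf='fooqux' undo_depth=2 redo_depth=0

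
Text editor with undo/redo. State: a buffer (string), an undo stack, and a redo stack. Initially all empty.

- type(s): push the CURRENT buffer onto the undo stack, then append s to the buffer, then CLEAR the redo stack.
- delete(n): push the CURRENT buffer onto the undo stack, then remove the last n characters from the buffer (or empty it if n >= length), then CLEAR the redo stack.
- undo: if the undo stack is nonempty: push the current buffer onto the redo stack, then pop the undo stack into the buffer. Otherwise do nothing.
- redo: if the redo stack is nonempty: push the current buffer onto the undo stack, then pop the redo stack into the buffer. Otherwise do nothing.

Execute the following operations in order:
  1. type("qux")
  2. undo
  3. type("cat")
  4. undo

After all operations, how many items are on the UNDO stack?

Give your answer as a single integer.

Answer: 0

Derivation:
After op 1 (type): buf='qux' undo_depth=1 redo_depth=0
After op 2 (undo): buf='(empty)' undo_depth=0 redo_depth=1
After op 3 (type): buf='cat' undo_depth=1 redo_depth=0
After op 4 (undo): buf='(empty)' undo_depth=0 redo_depth=1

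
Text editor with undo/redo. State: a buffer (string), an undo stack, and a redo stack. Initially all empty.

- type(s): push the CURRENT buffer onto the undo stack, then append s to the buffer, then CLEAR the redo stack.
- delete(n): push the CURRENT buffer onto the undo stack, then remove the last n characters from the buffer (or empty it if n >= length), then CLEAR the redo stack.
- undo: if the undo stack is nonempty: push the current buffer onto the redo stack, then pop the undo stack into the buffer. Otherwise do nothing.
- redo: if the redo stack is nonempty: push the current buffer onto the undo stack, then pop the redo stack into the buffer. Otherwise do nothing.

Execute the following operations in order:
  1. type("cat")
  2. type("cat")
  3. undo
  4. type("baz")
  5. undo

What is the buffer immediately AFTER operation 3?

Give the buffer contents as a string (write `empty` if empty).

Answer: cat

Derivation:
After op 1 (type): buf='cat' undo_depth=1 redo_depth=0
After op 2 (type): buf='catcat' undo_depth=2 redo_depth=0
After op 3 (undo): buf='cat' undo_depth=1 redo_depth=1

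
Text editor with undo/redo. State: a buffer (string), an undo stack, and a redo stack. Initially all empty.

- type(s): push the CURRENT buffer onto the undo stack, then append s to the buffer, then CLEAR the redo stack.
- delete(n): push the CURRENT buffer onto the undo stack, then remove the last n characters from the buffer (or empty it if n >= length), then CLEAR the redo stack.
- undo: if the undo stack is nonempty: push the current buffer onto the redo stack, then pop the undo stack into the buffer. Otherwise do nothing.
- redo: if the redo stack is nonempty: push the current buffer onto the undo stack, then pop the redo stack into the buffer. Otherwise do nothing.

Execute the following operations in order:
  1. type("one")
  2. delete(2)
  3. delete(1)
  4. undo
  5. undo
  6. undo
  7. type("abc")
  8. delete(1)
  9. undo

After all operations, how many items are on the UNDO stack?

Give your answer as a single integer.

Answer: 1

Derivation:
After op 1 (type): buf='one' undo_depth=1 redo_depth=0
After op 2 (delete): buf='o' undo_depth=2 redo_depth=0
After op 3 (delete): buf='(empty)' undo_depth=3 redo_depth=0
After op 4 (undo): buf='o' undo_depth=2 redo_depth=1
After op 5 (undo): buf='one' undo_depth=1 redo_depth=2
After op 6 (undo): buf='(empty)' undo_depth=0 redo_depth=3
After op 7 (type): buf='abc' undo_depth=1 redo_depth=0
After op 8 (delete): buf='ab' undo_depth=2 redo_depth=0
After op 9 (undo): buf='abc' undo_depth=1 redo_depth=1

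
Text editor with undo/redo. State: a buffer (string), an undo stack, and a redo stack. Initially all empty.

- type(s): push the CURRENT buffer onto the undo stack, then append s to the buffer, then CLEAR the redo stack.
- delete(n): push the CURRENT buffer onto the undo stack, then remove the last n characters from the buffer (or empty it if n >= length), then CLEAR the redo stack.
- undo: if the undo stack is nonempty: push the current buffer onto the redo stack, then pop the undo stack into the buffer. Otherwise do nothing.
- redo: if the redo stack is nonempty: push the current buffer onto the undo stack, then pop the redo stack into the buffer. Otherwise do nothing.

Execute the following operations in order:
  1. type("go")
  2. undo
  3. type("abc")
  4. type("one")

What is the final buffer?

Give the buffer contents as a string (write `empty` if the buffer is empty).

After op 1 (type): buf='go' undo_depth=1 redo_depth=0
After op 2 (undo): buf='(empty)' undo_depth=0 redo_depth=1
After op 3 (type): buf='abc' undo_depth=1 redo_depth=0
After op 4 (type): buf='abcone' undo_depth=2 redo_depth=0

Answer: abcone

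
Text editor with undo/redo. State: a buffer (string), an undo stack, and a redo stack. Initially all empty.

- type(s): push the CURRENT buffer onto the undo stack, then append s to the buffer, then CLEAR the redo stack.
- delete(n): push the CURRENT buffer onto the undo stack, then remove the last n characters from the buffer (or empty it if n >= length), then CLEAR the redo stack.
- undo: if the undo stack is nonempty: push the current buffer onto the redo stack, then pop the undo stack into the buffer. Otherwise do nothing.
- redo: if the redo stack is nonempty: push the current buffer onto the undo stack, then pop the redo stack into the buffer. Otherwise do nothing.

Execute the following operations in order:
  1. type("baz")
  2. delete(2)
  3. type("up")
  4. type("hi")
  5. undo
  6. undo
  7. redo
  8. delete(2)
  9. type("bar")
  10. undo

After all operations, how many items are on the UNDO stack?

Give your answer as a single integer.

After op 1 (type): buf='baz' undo_depth=1 redo_depth=0
After op 2 (delete): buf='b' undo_depth=2 redo_depth=0
After op 3 (type): buf='bup' undo_depth=3 redo_depth=0
After op 4 (type): buf='buphi' undo_depth=4 redo_depth=0
After op 5 (undo): buf='bup' undo_depth=3 redo_depth=1
After op 6 (undo): buf='b' undo_depth=2 redo_depth=2
After op 7 (redo): buf='bup' undo_depth=3 redo_depth=1
After op 8 (delete): buf='b' undo_depth=4 redo_depth=0
After op 9 (type): buf='bbar' undo_depth=5 redo_depth=0
After op 10 (undo): buf='b' undo_depth=4 redo_depth=1

Answer: 4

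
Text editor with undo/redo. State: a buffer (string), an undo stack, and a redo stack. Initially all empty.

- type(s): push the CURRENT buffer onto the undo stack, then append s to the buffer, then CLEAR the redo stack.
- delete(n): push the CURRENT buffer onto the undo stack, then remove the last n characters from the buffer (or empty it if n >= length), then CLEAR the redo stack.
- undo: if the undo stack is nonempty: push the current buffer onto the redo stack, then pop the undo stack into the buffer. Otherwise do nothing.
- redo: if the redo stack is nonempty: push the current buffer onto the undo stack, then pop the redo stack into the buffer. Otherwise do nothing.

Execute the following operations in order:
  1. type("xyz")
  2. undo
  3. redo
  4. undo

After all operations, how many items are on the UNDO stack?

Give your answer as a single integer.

Answer: 0

Derivation:
After op 1 (type): buf='xyz' undo_depth=1 redo_depth=0
After op 2 (undo): buf='(empty)' undo_depth=0 redo_depth=1
After op 3 (redo): buf='xyz' undo_depth=1 redo_depth=0
After op 4 (undo): buf='(empty)' undo_depth=0 redo_depth=1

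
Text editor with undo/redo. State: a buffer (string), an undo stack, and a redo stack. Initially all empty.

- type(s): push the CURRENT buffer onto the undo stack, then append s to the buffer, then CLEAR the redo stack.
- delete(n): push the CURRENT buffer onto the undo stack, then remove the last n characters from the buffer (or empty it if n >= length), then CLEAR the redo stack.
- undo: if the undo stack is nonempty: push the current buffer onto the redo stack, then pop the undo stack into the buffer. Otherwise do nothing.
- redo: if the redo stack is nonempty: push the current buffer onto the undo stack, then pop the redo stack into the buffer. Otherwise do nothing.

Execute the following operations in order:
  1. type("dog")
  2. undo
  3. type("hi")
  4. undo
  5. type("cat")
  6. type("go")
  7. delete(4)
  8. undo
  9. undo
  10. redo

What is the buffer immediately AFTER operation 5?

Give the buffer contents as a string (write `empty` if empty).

After op 1 (type): buf='dog' undo_depth=1 redo_depth=0
After op 2 (undo): buf='(empty)' undo_depth=0 redo_depth=1
After op 3 (type): buf='hi' undo_depth=1 redo_depth=0
After op 4 (undo): buf='(empty)' undo_depth=0 redo_depth=1
After op 5 (type): buf='cat' undo_depth=1 redo_depth=0

Answer: cat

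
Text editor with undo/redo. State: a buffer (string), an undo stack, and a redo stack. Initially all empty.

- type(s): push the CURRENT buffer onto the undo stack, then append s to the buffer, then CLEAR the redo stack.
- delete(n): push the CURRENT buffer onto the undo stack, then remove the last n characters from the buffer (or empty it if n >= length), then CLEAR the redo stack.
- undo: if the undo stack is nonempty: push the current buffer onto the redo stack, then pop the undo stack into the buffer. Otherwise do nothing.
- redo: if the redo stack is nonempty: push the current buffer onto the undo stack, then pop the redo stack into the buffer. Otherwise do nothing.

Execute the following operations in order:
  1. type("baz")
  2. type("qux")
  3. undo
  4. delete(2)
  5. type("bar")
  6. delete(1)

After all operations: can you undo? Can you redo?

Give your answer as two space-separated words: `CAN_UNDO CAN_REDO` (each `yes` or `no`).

After op 1 (type): buf='baz' undo_depth=1 redo_depth=0
After op 2 (type): buf='bazqux' undo_depth=2 redo_depth=0
After op 3 (undo): buf='baz' undo_depth=1 redo_depth=1
After op 4 (delete): buf='b' undo_depth=2 redo_depth=0
After op 5 (type): buf='bbar' undo_depth=3 redo_depth=0
After op 6 (delete): buf='bba' undo_depth=4 redo_depth=0

Answer: yes no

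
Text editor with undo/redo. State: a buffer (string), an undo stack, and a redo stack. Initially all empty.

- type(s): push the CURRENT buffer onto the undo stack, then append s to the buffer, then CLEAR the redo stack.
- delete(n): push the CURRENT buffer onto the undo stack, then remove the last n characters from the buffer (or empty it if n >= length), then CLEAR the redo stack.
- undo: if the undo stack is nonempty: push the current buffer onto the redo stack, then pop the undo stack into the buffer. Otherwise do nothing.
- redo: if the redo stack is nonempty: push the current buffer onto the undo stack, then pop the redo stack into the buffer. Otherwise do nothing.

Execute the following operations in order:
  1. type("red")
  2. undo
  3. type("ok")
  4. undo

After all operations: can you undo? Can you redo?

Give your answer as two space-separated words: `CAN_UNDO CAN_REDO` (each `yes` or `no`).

After op 1 (type): buf='red' undo_depth=1 redo_depth=0
After op 2 (undo): buf='(empty)' undo_depth=0 redo_depth=1
After op 3 (type): buf='ok' undo_depth=1 redo_depth=0
After op 4 (undo): buf='(empty)' undo_depth=0 redo_depth=1

Answer: no yes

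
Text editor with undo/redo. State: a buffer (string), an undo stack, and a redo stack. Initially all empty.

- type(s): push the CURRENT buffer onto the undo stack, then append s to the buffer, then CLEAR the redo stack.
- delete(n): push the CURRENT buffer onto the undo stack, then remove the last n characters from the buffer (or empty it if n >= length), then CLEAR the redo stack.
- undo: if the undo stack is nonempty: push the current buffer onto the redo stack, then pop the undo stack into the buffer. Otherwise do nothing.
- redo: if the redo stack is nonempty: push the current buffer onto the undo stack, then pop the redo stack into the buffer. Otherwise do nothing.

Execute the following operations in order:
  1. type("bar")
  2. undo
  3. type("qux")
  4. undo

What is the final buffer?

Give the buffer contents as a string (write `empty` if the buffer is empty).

After op 1 (type): buf='bar' undo_depth=1 redo_depth=0
After op 2 (undo): buf='(empty)' undo_depth=0 redo_depth=1
After op 3 (type): buf='qux' undo_depth=1 redo_depth=0
After op 4 (undo): buf='(empty)' undo_depth=0 redo_depth=1

Answer: empty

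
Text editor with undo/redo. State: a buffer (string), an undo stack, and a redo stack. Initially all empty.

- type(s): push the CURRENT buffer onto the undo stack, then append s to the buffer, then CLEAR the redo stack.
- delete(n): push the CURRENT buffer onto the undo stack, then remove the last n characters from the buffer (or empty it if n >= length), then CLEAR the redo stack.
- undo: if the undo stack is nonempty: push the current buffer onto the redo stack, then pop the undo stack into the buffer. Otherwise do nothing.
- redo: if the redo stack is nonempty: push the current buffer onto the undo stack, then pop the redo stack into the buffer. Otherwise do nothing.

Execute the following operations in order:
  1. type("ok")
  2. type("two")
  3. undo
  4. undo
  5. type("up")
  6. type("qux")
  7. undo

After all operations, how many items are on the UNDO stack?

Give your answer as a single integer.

Answer: 1

Derivation:
After op 1 (type): buf='ok' undo_depth=1 redo_depth=0
After op 2 (type): buf='oktwo' undo_depth=2 redo_depth=0
After op 3 (undo): buf='ok' undo_depth=1 redo_depth=1
After op 4 (undo): buf='(empty)' undo_depth=0 redo_depth=2
After op 5 (type): buf='up' undo_depth=1 redo_depth=0
After op 6 (type): buf='upqux' undo_depth=2 redo_depth=0
After op 7 (undo): buf='up' undo_depth=1 redo_depth=1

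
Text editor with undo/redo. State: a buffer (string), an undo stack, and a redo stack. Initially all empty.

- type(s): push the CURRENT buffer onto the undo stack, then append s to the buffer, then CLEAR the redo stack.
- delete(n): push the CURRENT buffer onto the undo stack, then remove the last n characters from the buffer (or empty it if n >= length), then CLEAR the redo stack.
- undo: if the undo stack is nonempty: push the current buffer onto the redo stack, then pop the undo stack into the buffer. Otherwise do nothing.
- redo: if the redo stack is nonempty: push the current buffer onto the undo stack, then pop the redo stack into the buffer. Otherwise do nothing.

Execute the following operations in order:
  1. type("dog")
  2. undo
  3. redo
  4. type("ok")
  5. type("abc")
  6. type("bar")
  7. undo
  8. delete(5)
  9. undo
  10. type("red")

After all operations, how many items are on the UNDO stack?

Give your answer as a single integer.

After op 1 (type): buf='dog' undo_depth=1 redo_depth=0
After op 2 (undo): buf='(empty)' undo_depth=0 redo_depth=1
After op 3 (redo): buf='dog' undo_depth=1 redo_depth=0
After op 4 (type): buf='dogok' undo_depth=2 redo_depth=0
After op 5 (type): buf='dogokabc' undo_depth=3 redo_depth=0
After op 6 (type): buf='dogokabcbar' undo_depth=4 redo_depth=0
After op 7 (undo): buf='dogokabc' undo_depth=3 redo_depth=1
After op 8 (delete): buf='dog' undo_depth=4 redo_depth=0
After op 9 (undo): buf='dogokabc' undo_depth=3 redo_depth=1
After op 10 (type): buf='dogokabcred' undo_depth=4 redo_depth=0

Answer: 4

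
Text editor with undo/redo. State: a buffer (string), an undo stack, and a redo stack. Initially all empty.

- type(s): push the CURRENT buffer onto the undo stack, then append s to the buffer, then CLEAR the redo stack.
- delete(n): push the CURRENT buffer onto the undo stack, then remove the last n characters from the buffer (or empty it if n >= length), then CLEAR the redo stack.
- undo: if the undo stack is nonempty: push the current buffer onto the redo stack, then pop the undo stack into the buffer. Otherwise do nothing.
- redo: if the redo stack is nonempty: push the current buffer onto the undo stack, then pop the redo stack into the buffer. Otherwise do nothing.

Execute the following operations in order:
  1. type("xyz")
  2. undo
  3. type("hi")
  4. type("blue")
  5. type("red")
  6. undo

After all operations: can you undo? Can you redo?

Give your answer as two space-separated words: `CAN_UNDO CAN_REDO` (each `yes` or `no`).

Answer: yes yes

Derivation:
After op 1 (type): buf='xyz' undo_depth=1 redo_depth=0
After op 2 (undo): buf='(empty)' undo_depth=0 redo_depth=1
After op 3 (type): buf='hi' undo_depth=1 redo_depth=0
After op 4 (type): buf='hiblue' undo_depth=2 redo_depth=0
After op 5 (type): buf='hibluered' undo_depth=3 redo_depth=0
After op 6 (undo): buf='hiblue' undo_depth=2 redo_depth=1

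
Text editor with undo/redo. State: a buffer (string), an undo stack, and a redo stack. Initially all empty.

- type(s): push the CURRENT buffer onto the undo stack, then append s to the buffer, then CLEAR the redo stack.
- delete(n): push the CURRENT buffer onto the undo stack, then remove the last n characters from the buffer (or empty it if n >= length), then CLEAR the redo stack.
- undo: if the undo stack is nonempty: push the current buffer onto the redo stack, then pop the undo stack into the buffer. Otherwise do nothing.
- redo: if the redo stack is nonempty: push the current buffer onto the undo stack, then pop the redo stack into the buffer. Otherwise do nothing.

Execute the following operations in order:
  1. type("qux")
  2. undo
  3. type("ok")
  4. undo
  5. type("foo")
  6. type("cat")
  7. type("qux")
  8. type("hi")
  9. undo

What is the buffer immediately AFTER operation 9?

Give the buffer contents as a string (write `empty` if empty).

After op 1 (type): buf='qux' undo_depth=1 redo_depth=0
After op 2 (undo): buf='(empty)' undo_depth=0 redo_depth=1
After op 3 (type): buf='ok' undo_depth=1 redo_depth=0
After op 4 (undo): buf='(empty)' undo_depth=0 redo_depth=1
After op 5 (type): buf='foo' undo_depth=1 redo_depth=0
After op 6 (type): buf='foocat' undo_depth=2 redo_depth=0
After op 7 (type): buf='foocatqux' undo_depth=3 redo_depth=0
After op 8 (type): buf='foocatquxhi' undo_depth=4 redo_depth=0
After op 9 (undo): buf='foocatqux' undo_depth=3 redo_depth=1

Answer: foocatqux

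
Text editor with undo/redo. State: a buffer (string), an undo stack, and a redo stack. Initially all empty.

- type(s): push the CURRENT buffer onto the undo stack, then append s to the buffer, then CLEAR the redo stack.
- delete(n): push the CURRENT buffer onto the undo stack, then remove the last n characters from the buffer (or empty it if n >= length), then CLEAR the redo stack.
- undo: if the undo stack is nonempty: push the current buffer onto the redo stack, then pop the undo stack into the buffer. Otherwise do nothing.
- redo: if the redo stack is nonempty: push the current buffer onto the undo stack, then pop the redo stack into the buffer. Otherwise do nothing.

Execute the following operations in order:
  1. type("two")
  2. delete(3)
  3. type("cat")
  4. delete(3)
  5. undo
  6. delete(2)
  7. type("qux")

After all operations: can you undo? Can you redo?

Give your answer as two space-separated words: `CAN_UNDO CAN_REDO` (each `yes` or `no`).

After op 1 (type): buf='two' undo_depth=1 redo_depth=0
After op 2 (delete): buf='(empty)' undo_depth=2 redo_depth=0
After op 3 (type): buf='cat' undo_depth=3 redo_depth=0
After op 4 (delete): buf='(empty)' undo_depth=4 redo_depth=0
After op 5 (undo): buf='cat' undo_depth=3 redo_depth=1
After op 6 (delete): buf='c' undo_depth=4 redo_depth=0
After op 7 (type): buf='cqux' undo_depth=5 redo_depth=0

Answer: yes no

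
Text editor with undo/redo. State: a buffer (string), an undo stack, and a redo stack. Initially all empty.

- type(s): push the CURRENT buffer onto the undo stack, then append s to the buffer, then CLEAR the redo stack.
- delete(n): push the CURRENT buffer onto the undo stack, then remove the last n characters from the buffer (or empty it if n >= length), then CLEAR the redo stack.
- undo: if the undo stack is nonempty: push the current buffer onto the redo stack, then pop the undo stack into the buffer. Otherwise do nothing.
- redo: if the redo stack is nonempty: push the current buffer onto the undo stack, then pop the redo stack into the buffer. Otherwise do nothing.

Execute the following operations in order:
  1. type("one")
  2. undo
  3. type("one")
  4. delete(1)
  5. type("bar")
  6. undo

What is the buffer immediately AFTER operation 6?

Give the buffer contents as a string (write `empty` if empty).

Answer: on

Derivation:
After op 1 (type): buf='one' undo_depth=1 redo_depth=0
After op 2 (undo): buf='(empty)' undo_depth=0 redo_depth=1
After op 3 (type): buf='one' undo_depth=1 redo_depth=0
After op 4 (delete): buf='on' undo_depth=2 redo_depth=0
After op 5 (type): buf='onbar' undo_depth=3 redo_depth=0
After op 6 (undo): buf='on' undo_depth=2 redo_depth=1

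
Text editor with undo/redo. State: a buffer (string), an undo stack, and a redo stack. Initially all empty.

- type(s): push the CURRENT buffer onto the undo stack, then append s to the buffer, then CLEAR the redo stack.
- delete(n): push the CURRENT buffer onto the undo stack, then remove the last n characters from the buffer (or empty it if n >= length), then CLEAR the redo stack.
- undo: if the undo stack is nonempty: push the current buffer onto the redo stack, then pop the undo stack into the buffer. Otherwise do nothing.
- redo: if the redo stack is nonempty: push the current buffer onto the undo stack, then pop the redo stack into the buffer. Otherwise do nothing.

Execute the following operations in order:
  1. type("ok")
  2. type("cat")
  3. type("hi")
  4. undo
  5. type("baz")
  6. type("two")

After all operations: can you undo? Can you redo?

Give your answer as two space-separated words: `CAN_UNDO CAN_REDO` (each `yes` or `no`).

After op 1 (type): buf='ok' undo_depth=1 redo_depth=0
After op 2 (type): buf='okcat' undo_depth=2 redo_depth=0
After op 3 (type): buf='okcathi' undo_depth=3 redo_depth=0
After op 4 (undo): buf='okcat' undo_depth=2 redo_depth=1
After op 5 (type): buf='okcatbaz' undo_depth=3 redo_depth=0
After op 6 (type): buf='okcatbaztwo' undo_depth=4 redo_depth=0

Answer: yes no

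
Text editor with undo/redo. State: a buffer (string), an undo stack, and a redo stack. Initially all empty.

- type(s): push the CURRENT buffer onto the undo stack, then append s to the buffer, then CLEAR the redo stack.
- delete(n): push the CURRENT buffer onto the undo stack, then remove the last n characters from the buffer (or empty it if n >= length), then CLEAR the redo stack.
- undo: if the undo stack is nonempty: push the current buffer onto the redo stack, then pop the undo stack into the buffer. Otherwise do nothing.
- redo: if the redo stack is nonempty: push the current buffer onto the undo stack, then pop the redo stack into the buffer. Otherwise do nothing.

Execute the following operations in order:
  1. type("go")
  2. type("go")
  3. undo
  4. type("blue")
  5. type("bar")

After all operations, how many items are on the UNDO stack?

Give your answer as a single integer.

Answer: 3

Derivation:
After op 1 (type): buf='go' undo_depth=1 redo_depth=0
After op 2 (type): buf='gogo' undo_depth=2 redo_depth=0
After op 3 (undo): buf='go' undo_depth=1 redo_depth=1
After op 4 (type): buf='goblue' undo_depth=2 redo_depth=0
After op 5 (type): buf='gobluebar' undo_depth=3 redo_depth=0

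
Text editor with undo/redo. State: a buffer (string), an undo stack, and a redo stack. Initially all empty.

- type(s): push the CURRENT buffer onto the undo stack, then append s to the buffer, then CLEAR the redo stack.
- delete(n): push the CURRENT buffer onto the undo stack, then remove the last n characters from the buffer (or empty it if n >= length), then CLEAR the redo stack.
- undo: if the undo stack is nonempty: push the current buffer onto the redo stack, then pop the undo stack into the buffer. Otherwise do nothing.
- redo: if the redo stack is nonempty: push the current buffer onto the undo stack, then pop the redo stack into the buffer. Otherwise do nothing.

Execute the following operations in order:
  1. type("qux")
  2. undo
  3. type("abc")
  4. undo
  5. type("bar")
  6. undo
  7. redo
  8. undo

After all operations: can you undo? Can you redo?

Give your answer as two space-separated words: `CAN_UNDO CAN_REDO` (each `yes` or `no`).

After op 1 (type): buf='qux' undo_depth=1 redo_depth=0
After op 2 (undo): buf='(empty)' undo_depth=0 redo_depth=1
After op 3 (type): buf='abc' undo_depth=1 redo_depth=0
After op 4 (undo): buf='(empty)' undo_depth=0 redo_depth=1
After op 5 (type): buf='bar' undo_depth=1 redo_depth=0
After op 6 (undo): buf='(empty)' undo_depth=0 redo_depth=1
After op 7 (redo): buf='bar' undo_depth=1 redo_depth=0
After op 8 (undo): buf='(empty)' undo_depth=0 redo_depth=1

Answer: no yes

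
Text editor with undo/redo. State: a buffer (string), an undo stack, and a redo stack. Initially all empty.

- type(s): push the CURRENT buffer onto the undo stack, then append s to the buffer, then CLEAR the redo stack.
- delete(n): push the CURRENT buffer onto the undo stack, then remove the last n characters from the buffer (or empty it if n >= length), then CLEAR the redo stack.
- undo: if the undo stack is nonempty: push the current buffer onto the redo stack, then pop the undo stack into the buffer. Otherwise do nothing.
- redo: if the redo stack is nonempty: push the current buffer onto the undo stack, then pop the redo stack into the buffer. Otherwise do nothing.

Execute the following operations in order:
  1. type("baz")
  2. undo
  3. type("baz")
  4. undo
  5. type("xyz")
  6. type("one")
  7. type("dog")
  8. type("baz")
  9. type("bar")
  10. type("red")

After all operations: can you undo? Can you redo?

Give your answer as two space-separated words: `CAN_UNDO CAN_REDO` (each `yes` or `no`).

Answer: yes no

Derivation:
After op 1 (type): buf='baz' undo_depth=1 redo_depth=0
After op 2 (undo): buf='(empty)' undo_depth=0 redo_depth=1
After op 3 (type): buf='baz' undo_depth=1 redo_depth=0
After op 4 (undo): buf='(empty)' undo_depth=0 redo_depth=1
After op 5 (type): buf='xyz' undo_depth=1 redo_depth=0
After op 6 (type): buf='xyzone' undo_depth=2 redo_depth=0
After op 7 (type): buf='xyzonedog' undo_depth=3 redo_depth=0
After op 8 (type): buf='xyzonedogbaz' undo_depth=4 redo_depth=0
After op 9 (type): buf='xyzonedogbazbar' undo_depth=5 redo_depth=0
After op 10 (type): buf='xyzonedogbazbarred' undo_depth=6 redo_depth=0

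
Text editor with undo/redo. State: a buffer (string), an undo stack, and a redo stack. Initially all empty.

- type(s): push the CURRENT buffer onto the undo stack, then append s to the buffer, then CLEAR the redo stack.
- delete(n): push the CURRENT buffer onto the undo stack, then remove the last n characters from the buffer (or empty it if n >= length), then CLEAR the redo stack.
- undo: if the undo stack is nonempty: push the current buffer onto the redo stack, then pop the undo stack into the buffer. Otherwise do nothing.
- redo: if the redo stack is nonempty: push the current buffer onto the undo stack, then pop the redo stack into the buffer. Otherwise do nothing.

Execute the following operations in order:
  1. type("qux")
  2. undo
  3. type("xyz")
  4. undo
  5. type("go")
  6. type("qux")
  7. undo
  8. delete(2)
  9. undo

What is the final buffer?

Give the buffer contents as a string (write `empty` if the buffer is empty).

After op 1 (type): buf='qux' undo_depth=1 redo_depth=0
After op 2 (undo): buf='(empty)' undo_depth=0 redo_depth=1
After op 3 (type): buf='xyz' undo_depth=1 redo_depth=0
After op 4 (undo): buf='(empty)' undo_depth=0 redo_depth=1
After op 5 (type): buf='go' undo_depth=1 redo_depth=0
After op 6 (type): buf='goqux' undo_depth=2 redo_depth=0
After op 7 (undo): buf='go' undo_depth=1 redo_depth=1
After op 8 (delete): buf='(empty)' undo_depth=2 redo_depth=0
After op 9 (undo): buf='go' undo_depth=1 redo_depth=1

Answer: go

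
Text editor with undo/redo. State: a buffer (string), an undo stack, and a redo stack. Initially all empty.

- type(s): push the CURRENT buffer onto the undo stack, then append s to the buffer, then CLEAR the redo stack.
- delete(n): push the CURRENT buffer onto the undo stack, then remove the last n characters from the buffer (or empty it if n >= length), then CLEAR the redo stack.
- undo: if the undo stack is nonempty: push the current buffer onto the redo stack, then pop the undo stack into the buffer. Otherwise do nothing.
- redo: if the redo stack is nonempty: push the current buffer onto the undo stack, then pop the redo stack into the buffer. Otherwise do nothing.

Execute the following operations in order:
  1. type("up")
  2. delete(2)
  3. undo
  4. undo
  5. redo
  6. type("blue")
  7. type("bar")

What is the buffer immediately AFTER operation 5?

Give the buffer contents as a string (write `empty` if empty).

Answer: up

Derivation:
After op 1 (type): buf='up' undo_depth=1 redo_depth=0
After op 2 (delete): buf='(empty)' undo_depth=2 redo_depth=0
After op 3 (undo): buf='up' undo_depth=1 redo_depth=1
After op 4 (undo): buf='(empty)' undo_depth=0 redo_depth=2
After op 5 (redo): buf='up' undo_depth=1 redo_depth=1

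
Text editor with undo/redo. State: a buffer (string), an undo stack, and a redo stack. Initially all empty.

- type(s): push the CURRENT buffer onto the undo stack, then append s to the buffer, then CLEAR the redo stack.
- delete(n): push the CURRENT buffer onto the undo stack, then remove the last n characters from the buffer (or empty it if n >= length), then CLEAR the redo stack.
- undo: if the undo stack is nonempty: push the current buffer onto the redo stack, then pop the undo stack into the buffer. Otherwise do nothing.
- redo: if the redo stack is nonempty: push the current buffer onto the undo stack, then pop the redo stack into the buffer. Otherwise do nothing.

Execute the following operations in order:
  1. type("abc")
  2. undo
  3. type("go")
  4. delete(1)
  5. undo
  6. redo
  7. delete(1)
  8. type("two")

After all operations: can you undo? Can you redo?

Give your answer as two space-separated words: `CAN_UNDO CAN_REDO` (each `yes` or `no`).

After op 1 (type): buf='abc' undo_depth=1 redo_depth=0
After op 2 (undo): buf='(empty)' undo_depth=0 redo_depth=1
After op 3 (type): buf='go' undo_depth=1 redo_depth=0
After op 4 (delete): buf='g' undo_depth=2 redo_depth=0
After op 5 (undo): buf='go' undo_depth=1 redo_depth=1
After op 6 (redo): buf='g' undo_depth=2 redo_depth=0
After op 7 (delete): buf='(empty)' undo_depth=3 redo_depth=0
After op 8 (type): buf='two' undo_depth=4 redo_depth=0

Answer: yes no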